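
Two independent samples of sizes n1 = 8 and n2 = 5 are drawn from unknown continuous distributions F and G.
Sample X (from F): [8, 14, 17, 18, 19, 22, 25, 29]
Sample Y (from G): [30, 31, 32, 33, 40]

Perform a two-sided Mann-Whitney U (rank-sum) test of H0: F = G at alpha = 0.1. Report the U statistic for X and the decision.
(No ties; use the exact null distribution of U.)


Step 1: Combine and sort all 13 observations; assign midranks.
sorted (value, group): (8,X), (14,X), (17,X), (18,X), (19,X), (22,X), (25,X), (29,X), (30,Y), (31,Y), (32,Y), (33,Y), (40,Y)
ranks: 8->1, 14->2, 17->3, 18->4, 19->5, 22->6, 25->7, 29->8, 30->9, 31->10, 32->11, 33->12, 40->13
Step 2: Rank sum for X: R1 = 1 + 2 + 3 + 4 + 5 + 6 + 7 + 8 = 36.
Step 3: U_X = R1 - n1(n1+1)/2 = 36 - 8*9/2 = 36 - 36 = 0.
       U_Y = n1*n2 - U_X = 40 - 0 = 40.
Step 4: No ties, so the exact null distribution of U (based on enumerating the C(13,8) = 1287 equally likely rank assignments) gives the two-sided p-value.
Step 5: p-value = 0.001554; compare to alpha = 0.1. reject H0.

U_X = 0, p = 0.001554, reject H0 at alpha = 0.1.


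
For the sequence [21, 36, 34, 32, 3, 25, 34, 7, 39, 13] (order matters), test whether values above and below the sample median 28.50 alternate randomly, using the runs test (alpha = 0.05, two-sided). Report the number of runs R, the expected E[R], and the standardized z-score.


Step 1: Compute median = 28.50; label A = above, B = below.
Labels in order: BAAABBABAB  (n_A = 5, n_B = 5)
Step 2: Count runs R = 7.
Step 3: Under H0 (random ordering), E[R] = 2*n_A*n_B/(n_A+n_B) + 1 = 2*5*5/10 + 1 = 6.0000.
        Var[R] = 2*n_A*n_B*(2*n_A*n_B - n_A - n_B) / ((n_A+n_B)^2 * (n_A+n_B-1)) = 2000/900 = 2.2222.
        SD[R] = 1.4907.
Step 4: Continuity-corrected z = (R - 0.5 - E[R]) / SD[R] = (7 - 0.5 - 6.0000) / 1.4907 = 0.3354.
Step 5: Two-sided p-value via normal approximation = 2*(1 - Phi(|z|)) = 0.737316.
Step 6: alpha = 0.05. fail to reject H0.

R = 7, z = 0.3354, p = 0.737316, fail to reject H0.


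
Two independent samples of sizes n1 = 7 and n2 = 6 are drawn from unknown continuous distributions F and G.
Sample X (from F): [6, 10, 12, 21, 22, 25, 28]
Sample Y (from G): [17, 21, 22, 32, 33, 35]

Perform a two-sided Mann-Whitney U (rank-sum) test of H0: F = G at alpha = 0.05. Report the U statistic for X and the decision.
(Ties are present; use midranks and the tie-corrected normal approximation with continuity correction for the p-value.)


Step 1: Combine and sort all 13 observations; assign midranks.
sorted (value, group): (6,X), (10,X), (12,X), (17,Y), (21,X), (21,Y), (22,X), (22,Y), (25,X), (28,X), (32,Y), (33,Y), (35,Y)
ranks: 6->1, 10->2, 12->3, 17->4, 21->5.5, 21->5.5, 22->7.5, 22->7.5, 25->9, 28->10, 32->11, 33->12, 35->13
Step 2: Rank sum for X: R1 = 1 + 2 + 3 + 5.5 + 7.5 + 9 + 10 = 38.
Step 3: U_X = R1 - n1(n1+1)/2 = 38 - 7*8/2 = 38 - 28 = 10.
       U_Y = n1*n2 - U_X = 42 - 10 = 32.
Step 4: Ties are present, so use the tie-corrected normal approximation (with continuity correction) for the p-value.
Step 5: p-value = 0.132546; compare to alpha = 0.05. fail to reject H0.

U_X = 10, p = 0.132546, fail to reject H0 at alpha = 0.05.


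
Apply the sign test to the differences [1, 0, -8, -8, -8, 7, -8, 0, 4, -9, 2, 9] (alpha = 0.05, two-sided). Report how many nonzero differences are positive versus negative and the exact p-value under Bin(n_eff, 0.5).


Step 1: Discard zero differences. Original n = 12; n_eff = number of nonzero differences = 10.
Nonzero differences (with sign): +1, -8, -8, -8, +7, -8, +4, -9, +2, +9
Step 2: Count signs: positive = 5, negative = 5.
Step 3: Under H0: P(positive) = 0.5, so the number of positives S ~ Bin(10, 0.5).
Step 4: Two-sided exact p-value = sum of Bin(10,0.5) probabilities at or below the observed probability = 1.000000.
Step 5: alpha = 0.05. fail to reject H0.

n_eff = 10, pos = 5, neg = 5, p = 1.000000, fail to reject H0.


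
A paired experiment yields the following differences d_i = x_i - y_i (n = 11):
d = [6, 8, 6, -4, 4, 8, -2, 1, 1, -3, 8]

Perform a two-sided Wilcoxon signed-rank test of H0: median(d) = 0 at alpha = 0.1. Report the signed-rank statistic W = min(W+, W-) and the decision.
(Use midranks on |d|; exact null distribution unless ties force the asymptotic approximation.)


Step 1: Drop any zero differences (none here) and take |d_i|.
|d| = [6, 8, 6, 4, 4, 8, 2, 1, 1, 3, 8]
Step 2: Midrank |d_i| (ties get averaged ranks).
ranks: |6|->7.5, |8|->10, |6|->7.5, |4|->5.5, |4|->5.5, |8|->10, |2|->3, |1|->1.5, |1|->1.5, |3|->4, |8|->10
Step 3: Attach original signs; sum ranks with positive sign and with negative sign.
W+ = 7.5 + 10 + 7.5 + 5.5 + 10 + 1.5 + 1.5 + 10 = 53.5
W- = 5.5 + 3 + 4 = 12.5
(Check: W+ + W- = 66 should equal n(n+1)/2 = 66.)
Step 4: Test statistic W = min(W+, W-) = 12.5.
Step 5: Ties in |d|, so use the tie-corrected normal approximation.
        E[W] = n(n+1)/4 = 11*12/4 = 33.
        Tie groups: |d|=1 (t=2), |d|=4 (t=2), |d|=6 (t=2), |d|=8 (t=3); sum(t^3 - t) = 42.
        Var[W] = n(n+1)(2n+1)/24 - sum(t^3-t)/48 = 3036/24 - 42/48 = 125.625.
        z = (W - E[W]) / sqrt(Var[W]) = (12.5 - 33) / 11.2083 = -1.8290.
        Two-sided p = 2*Phi(z) = 0.067398.
Step 6: alpha = 0.1. reject H0.

W+ = 53.5, W- = 12.5, W = min = 12.5, p = 0.067398, reject H0.


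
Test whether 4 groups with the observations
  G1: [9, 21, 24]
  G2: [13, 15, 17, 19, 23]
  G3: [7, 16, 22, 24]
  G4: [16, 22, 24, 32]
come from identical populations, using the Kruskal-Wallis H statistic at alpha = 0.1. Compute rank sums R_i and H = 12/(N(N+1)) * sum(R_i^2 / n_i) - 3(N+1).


Step 1: Combine all N = 16 observations and assign midranks.
sorted (value, group, rank): (7,G3,1), (9,G1,2), (13,G2,3), (15,G2,4), (16,G3,5.5), (16,G4,5.5), (17,G2,7), (19,G2,8), (21,G1,9), (22,G3,10.5), (22,G4,10.5), (23,G2,12), (24,G1,14), (24,G3,14), (24,G4,14), (32,G4,16)
Step 2: Sum ranks within each group.
R_1 = 25 (n_1 = 3)
R_2 = 34 (n_2 = 5)
R_3 = 31 (n_3 = 4)
R_4 = 46 (n_4 = 4)
Step 3: H = 12/(N(N+1)) * sum(R_i^2/n_i) - 3(N+1)
     = 12/(16*17) * (25^2/3 + 34^2/5 + 31^2/4 + 46^2/4) - 3*17
     = 0.044118 * 1208.78 - 51
     = 2.328676.
Step 4: Ties present; correction factor C = 1 - 36/(16^3 - 16) = 0.991176. Corrected H = 2.328676 / 0.991176 = 2.349407.
Step 5: Under H0, H ~ chi^2(3); p-value = 0.503122.
Step 6: alpha = 0.1. fail to reject H0.

H = 2.3494, df = 3, p = 0.503122, fail to reject H0.


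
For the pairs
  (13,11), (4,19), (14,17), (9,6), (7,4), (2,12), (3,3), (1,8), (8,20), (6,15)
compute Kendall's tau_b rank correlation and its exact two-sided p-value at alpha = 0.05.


Step 1: Enumerate the 45 unordered pairs (i,j) with i<j and classify each by sign(x_j-x_i) * sign(y_j-y_i).
  (1,2):dx=-9,dy=+8->D; (1,3):dx=+1,dy=+6->C; (1,4):dx=-4,dy=-5->C; (1,5):dx=-6,dy=-7->C
  (1,6):dx=-11,dy=+1->D; (1,7):dx=-10,dy=-8->C; (1,8):dx=-12,dy=-3->C; (1,9):dx=-5,dy=+9->D
  (1,10):dx=-7,dy=+4->D; (2,3):dx=+10,dy=-2->D; (2,4):dx=+5,dy=-13->D; (2,5):dx=+3,dy=-15->D
  (2,6):dx=-2,dy=-7->C; (2,7):dx=-1,dy=-16->C; (2,8):dx=-3,dy=-11->C; (2,9):dx=+4,dy=+1->C
  (2,10):dx=+2,dy=-4->D; (3,4):dx=-5,dy=-11->C; (3,5):dx=-7,dy=-13->C; (3,6):dx=-12,dy=-5->C
  (3,7):dx=-11,dy=-14->C; (3,8):dx=-13,dy=-9->C; (3,9):dx=-6,dy=+3->D; (3,10):dx=-8,dy=-2->C
  (4,5):dx=-2,dy=-2->C; (4,6):dx=-7,dy=+6->D; (4,7):dx=-6,dy=-3->C; (4,8):dx=-8,dy=+2->D
  (4,9):dx=-1,dy=+14->D; (4,10):dx=-3,dy=+9->D; (5,6):dx=-5,dy=+8->D; (5,7):dx=-4,dy=-1->C
  (5,8):dx=-6,dy=+4->D; (5,9):dx=+1,dy=+16->C; (5,10):dx=-1,dy=+11->D; (6,7):dx=+1,dy=-9->D
  (6,8):dx=-1,dy=-4->C; (6,9):dx=+6,dy=+8->C; (6,10):dx=+4,dy=+3->C; (7,8):dx=-2,dy=+5->D
  (7,9):dx=+5,dy=+17->C; (7,10):dx=+3,dy=+12->C; (8,9):dx=+7,dy=+12->C; (8,10):dx=+5,dy=+7->C
  (9,10):dx=-2,dy=-5->C
Step 2: C = 27, D = 18, total pairs = 45.
Step 3: tau = (C - D)/(n(n-1)/2) = (27 - 18)/45 = 0.200000.
Step 4: Exact two-sided p-value (enumerate n! = 3628800 permutations of y under H0): p = 0.484313.
Step 5: alpha = 0.05. fail to reject H0.

tau_b = 0.2000 (C=27, D=18), p = 0.484313, fail to reject H0.


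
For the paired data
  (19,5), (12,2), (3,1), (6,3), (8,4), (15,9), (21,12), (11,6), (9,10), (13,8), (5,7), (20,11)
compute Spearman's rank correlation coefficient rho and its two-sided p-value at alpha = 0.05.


Step 1: Rank x and y separately (midranks; no ties here).
rank(x): 19->10, 12->7, 3->1, 6->3, 8->4, 15->9, 21->12, 11->6, 9->5, 13->8, 5->2, 20->11
rank(y): 5->5, 2->2, 1->1, 3->3, 4->4, 9->9, 12->12, 6->6, 10->10, 8->8, 7->7, 11->11
Step 2: d_i = R_x(i) - R_y(i); compute d_i^2.
  (10-5)^2=25, (7-2)^2=25, (1-1)^2=0, (3-3)^2=0, (4-4)^2=0, (9-9)^2=0, (12-12)^2=0, (6-6)^2=0, (5-10)^2=25, (8-8)^2=0, (2-7)^2=25, (11-11)^2=0
sum(d^2) = 100.
Step 3: rho = 1 - 6*100 / (12*(12^2 - 1)) = 1 - 600/1716 = 0.650350.
Step 4: Under H0, t = rho * sqrt((n-2)/(1-rho^2)) = 2.7073 ~ t(10).
Step 5: Two-sided p-value from the t-distribution with 10 df = 0.022034.
Step 6: alpha = 0.05. reject H0.

rho = 0.6503, p = 0.022034, reject H0 at alpha = 0.05.


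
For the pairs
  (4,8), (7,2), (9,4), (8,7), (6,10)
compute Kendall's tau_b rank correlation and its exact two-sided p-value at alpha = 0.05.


Step 1: Enumerate the 10 unordered pairs (i,j) with i<j and classify each by sign(x_j-x_i) * sign(y_j-y_i).
  (1,2):dx=+3,dy=-6->D; (1,3):dx=+5,dy=-4->D; (1,4):dx=+4,dy=-1->D; (1,5):dx=+2,dy=+2->C
  (2,3):dx=+2,dy=+2->C; (2,4):dx=+1,dy=+5->C; (2,5):dx=-1,dy=+8->D; (3,4):dx=-1,dy=+3->D
  (3,5):dx=-3,dy=+6->D; (4,5):dx=-2,dy=+3->D
Step 2: C = 3, D = 7, total pairs = 10.
Step 3: tau = (C - D)/(n(n-1)/2) = (3 - 7)/10 = -0.400000.
Step 4: Exact two-sided p-value (enumerate n! = 120 permutations of y under H0): p = 0.483333.
Step 5: alpha = 0.05. fail to reject H0.

tau_b = -0.4000 (C=3, D=7), p = 0.483333, fail to reject H0.


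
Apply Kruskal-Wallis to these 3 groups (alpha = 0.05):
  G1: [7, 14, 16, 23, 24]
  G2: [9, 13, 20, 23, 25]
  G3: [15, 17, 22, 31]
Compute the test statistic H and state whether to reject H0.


Step 1: Combine all N = 14 observations and assign midranks.
sorted (value, group, rank): (7,G1,1), (9,G2,2), (13,G2,3), (14,G1,4), (15,G3,5), (16,G1,6), (17,G3,7), (20,G2,8), (22,G3,9), (23,G1,10.5), (23,G2,10.5), (24,G1,12), (25,G2,13), (31,G3,14)
Step 2: Sum ranks within each group.
R_1 = 33.5 (n_1 = 5)
R_2 = 36.5 (n_2 = 5)
R_3 = 35 (n_3 = 4)
Step 3: H = 12/(N(N+1)) * sum(R_i^2/n_i) - 3(N+1)
     = 12/(14*15) * (33.5^2/5 + 36.5^2/5 + 35^2/4) - 3*15
     = 0.057143 * 797.15 - 45
     = 0.551429.
Step 4: Ties present; correction factor C = 1 - 6/(14^3 - 14) = 0.997802. Corrected H = 0.551429 / 0.997802 = 0.552643.
Step 5: Under H0, H ~ chi^2(2); p-value = 0.758569.
Step 6: alpha = 0.05. fail to reject H0.

H = 0.5526, df = 2, p = 0.758569, fail to reject H0.


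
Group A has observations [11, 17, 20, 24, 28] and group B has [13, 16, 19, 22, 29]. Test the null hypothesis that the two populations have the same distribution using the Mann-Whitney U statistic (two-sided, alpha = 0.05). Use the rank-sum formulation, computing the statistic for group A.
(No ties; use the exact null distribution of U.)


Step 1: Combine and sort all 10 observations; assign midranks.
sorted (value, group): (11,X), (13,Y), (16,Y), (17,X), (19,Y), (20,X), (22,Y), (24,X), (28,X), (29,Y)
ranks: 11->1, 13->2, 16->3, 17->4, 19->5, 20->6, 22->7, 24->8, 28->9, 29->10
Step 2: Rank sum for X: R1 = 1 + 4 + 6 + 8 + 9 = 28.
Step 3: U_X = R1 - n1(n1+1)/2 = 28 - 5*6/2 = 28 - 15 = 13.
       U_Y = n1*n2 - U_X = 25 - 13 = 12.
Step 4: No ties, so the exact null distribution of U (based on enumerating the C(10,5) = 252 equally likely rank assignments) gives the two-sided p-value.
Step 5: p-value = 1.000000; compare to alpha = 0.05. fail to reject H0.

U_X = 13, p = 1.000000, fail to reject H0 at alpha = 0.05.


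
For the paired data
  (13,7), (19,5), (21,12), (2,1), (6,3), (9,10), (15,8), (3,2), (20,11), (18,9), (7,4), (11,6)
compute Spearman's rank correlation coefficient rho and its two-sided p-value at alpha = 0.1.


Step 1: Rank x and y separately (midranks; no ties here).
rank(x): 13->7, 19->10, 21->12, 2->1, 6->3, 9->5, 15->8, 3->2, 20->11, 18->9, 7->4, 11->6
rank(y): 7->7, 5->5, 12->12, 1->1, 3->3, 10->10, 8->8, 2->2, 11->11, 9->9, 4->4, 6->6
Step 2: d_i = R_x(i) - R_y(i); compute d_i^2.
  (7-7)^2=0, (10-5)^2=25, (12-12)^2=0, (1-1)^2=0, (3-3)^2=0, (5-10)^2=25, (8-8)^2=0, (2-2)^2=0, (11-11)^2=0, (9-9)^2=0, (4-4)^2=0, (6-6)^2=0
sum(d^2) = 50.
Step 3: rho = 1 - 6*50 / (12*(12^2 - 1)) = 1 - 300/1716 = 0.825175.
Step 4: Under H0, t = rho * sqrt((n-2)/(1-rho^2)) = 4.6195 ~ t(10).
Step 5: Two-sided p-value from the t-distribution with 10 df = 0.000951.
Step 6: alpha = 0.1. reject H0.

rho = 0.8252, p = 0.000951, reject H0 at alpha = 0.1.


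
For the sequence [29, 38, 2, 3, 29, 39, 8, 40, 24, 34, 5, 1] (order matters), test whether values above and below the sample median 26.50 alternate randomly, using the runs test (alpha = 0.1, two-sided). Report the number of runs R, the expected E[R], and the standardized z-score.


Step 1: Compute median = 26.50; label A = above, B = below.
Labels in order: AABBAABABABB  (n_A = 6, n_B = 6)
Step 2: Count runs R = 8.
Step 3: Under H0 (random ordering), E[R] = 2*n_A*n_B/(n_A+n_B) + 1 = 2*6*6/12 + 1 = 7.0000.
        Var[R] = 2*n_A*n_B*(2*n_A*n_B - n_A - n_B) / ((n_A+n_B)^2 * (n_A+n_B-1)) = 4320/1584 = 2.7273.
        SD[R] = 1.6514.
Step 4: Continuity-corrected z = (R - 0.5 - E[R]) / SD[R] = (8 - 0.5 - 7.0000) / 1.6514 = 0.3028.
Step 5: Two-sided p-value via normal approximation = 2*(1 - Phi(|z|)) = 0.762069.
Step 6: alpha = 0.1. fail to reject H0.

R = 8, z = 0.3028, p = 0.762069, fail to reject H0.


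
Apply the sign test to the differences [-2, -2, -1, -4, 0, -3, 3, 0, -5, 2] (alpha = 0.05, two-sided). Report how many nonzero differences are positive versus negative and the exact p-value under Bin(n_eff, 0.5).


Step 1: Discard zero differences. Original n = 10; n_eff = number of nonzero differences = 8.
Nonzero differences (with sign): -2, -2, -1, -4, -3, +3, -5, +2
Step 2: Count signs: positive = 2, negative = 6.
Step 3: Under H0: P(positive) = 0.5, so the number of positives S ~ Bin(8, 0.5).
Step 4: Two-sided exact p-value = sum of Bin(8,0.5) probabilities at or below the observed probability = 0.289062.
Step 5: alpha = 0.05. fail to reject H0.

n_eff = 8, pos = 2, neg = 6, p = 0.289062, fail to reject H0.


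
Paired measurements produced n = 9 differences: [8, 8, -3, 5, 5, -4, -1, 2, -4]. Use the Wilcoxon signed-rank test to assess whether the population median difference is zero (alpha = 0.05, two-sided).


Step 1: Drop any zero differences (none here) and take |d_i|.
|d| = [8, 8, 3, 5, 5, 4, 1, 2, 4]
Step 2: Midrank |d_i| (ties get averaged ranks).
ranks: |8|->8.5, |8|->8.5, |3|->3, |5|->6.5, |5|->6.5, |4|->4.5, |1|->1, |2|->2, |4|->4.5
Step 3: Attach original signs; sum ranks with positive sign and with negative sign.
W+ = 8.5 + 8.5 + 6.5 + 6.5 + 2 = 32
W- = 3 + 4.5 + 1 + 4.5 = 13
(Check: W+ + W- = 45 should equal n(n+1)/2 = 45.)
Step 4: Test statistic W = min(W+, W-) = 13.
Step 5: Ties in |d|, so use the tie-corrected normal approximation.
        E[W] = n(n+1)/4 = 9*10/4 = 22.5.
        Tie groups: |d|=4 (t=2), |d|=5 (t=2), |d|=8 (t=2); sum(t^3 - t) = 18.
        Var[W] = n(n+1)(2n+1)/24 - sum(t^3-t)/48 = 1710/24 - 18/48 = 70.875.
        z = (W - E[W]) / sqrt(Var[W]) = (13 - 22.5) / 8.4187 = -1.1284.
        Two-sided p = 2*Phi(z) = 0.259136.
Step 6: alpha = 0.05. fail to reject H0.

W+ = 32, W- = 13, W = min = 13, p = 0.259136, fail to reject H0.


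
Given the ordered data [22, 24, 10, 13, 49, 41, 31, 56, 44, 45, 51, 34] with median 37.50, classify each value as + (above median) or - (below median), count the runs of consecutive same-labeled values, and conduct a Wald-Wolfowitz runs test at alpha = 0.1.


Step 1: Compute median = 37.50; label A = above, B = below.
Labels in order: BBBBAABAAAAB  (n_A = 6, n_B = 6)
Step 2: Count runs R = 5.
Step 3: Under H0 (random ordering), E[R] = 2*n_A*n_B/(n_A+n_B) + 1 = 2*6*6/12 + 1 = 7.0000.
        Var[R] = 2*n_A*n_B*(2*n_A*n_B - n_A - n_B) / ((n_A+n_B)^2 * (n_A+n_B-1)) = 4320/1584 = 2.7273.
        SD[R] = 1.6514.
Step 4: Continuity-corrected z = (R + 0.5 - E[R]) / SD[R] = (5 + 0.5 - 7.0000) / 1.6514 = -0.9083.
Step 5: Two-sided p-value via normal approximation = 2*(1 - Phi(|z|)) = 0.363722.
Step 6: alpha = 0.1. fail to reject H0.

R = 5, z = -0.9083, p = 0.363722, fail to reject H0.


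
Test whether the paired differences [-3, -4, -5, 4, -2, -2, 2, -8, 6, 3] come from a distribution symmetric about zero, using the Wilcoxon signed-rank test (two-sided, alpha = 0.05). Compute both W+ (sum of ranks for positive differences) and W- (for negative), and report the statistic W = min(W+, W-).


Step 1: Drop any zero differences (none here) and take |d_i|.
|d| = [3, 4, 5, 4, 2, 2, 2, 8, 6, 3]
Step 2: Midrank |d_i| (ties get averaged ranks).
ranks: |3|->4.5, |4|->6.5, |5|->8, |4|->6.5, |2|->2, |2|->2, |2|->2, |8|->10, |6|->9, |3|->4.5
Step 3: Attach original signs; sum ranks with positive sign and with negative sign.
W+ = 6.5 + 2 + 9 + 4.5 = 22
W- = 4.5 + 6.5 + 8 + 2 + 2 + 10 = 33
(Check: W+ + W- = 55 should equal n(n+1)/2 = 55.)
Step 4: Test statistic W = min(W+, W-) = 22.
Step 5: Ties in |d|, so use the tie-corrected normal approximation.
        E[W] = n(n+1)/4 = 10*11/4 = 27.5.
        Tie groups: |d|=2 (t=3), |d|=3 (t=2), |d|=4 (t=2); sum(t^3 - t) = 36.
        Var[W] = n(n+1)(2n+1)/24 - sum(t^3-t)/48 = 2310/24 - 36/48 = 95.5.
        z = (W - E[W]) / sqrt(Var[W]) = (22 - 27.5) / 9.7724 = -0.5628.
        Two-sided p = 2*Phi(z) = 0.573565.
Step 6: alpha = 0.05. fail to reject H0.

W+ = 22, W- = 33, W = min = 22, p = 0.573565, fail to reject H0.


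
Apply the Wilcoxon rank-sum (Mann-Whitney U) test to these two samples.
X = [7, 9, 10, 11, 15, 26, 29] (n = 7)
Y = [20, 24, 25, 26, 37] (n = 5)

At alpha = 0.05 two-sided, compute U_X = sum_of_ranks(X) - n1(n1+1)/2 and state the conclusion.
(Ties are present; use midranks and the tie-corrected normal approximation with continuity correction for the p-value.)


Step 1: Combine and sort all 12 observations; assign midranks.
sorted (value, group): (7,X), (9,X), (10,X), (11,X), (15,X), (20,Y), (24,Y), (25,Y), (26,X), (26,Y), (29,X), (37,Y)
ranks: 7->1, 9->2, 10->3, 11->4, 15->5, 20->6, 24->7, 25->8, 26->9.5, 26->9.5, 29->11, 37->12
Step 2: Rank sum for X: R1 = 1 + 2 + 3 + 4 + 5 + 9.5 + 11 = 35.5.
Step 3: U_X = R1 - n1(n1+1)/2 = 35.5 - 7*8/2 = 35.5 - 28 = 7.5.
       U_Y = n1*n2 - U_X = 35 - 7.5 = 27.5.
Step 4: Ties are present, so use the tie-corrected normal approximation (with continuity correction) for the p-value.
Step 5: p-value = 0.122225; compare to alpha = 0.05. fail to reject H0.

U_X = 7.5, p = 0.122225, fail to reject H0 at alpha = 0.05.


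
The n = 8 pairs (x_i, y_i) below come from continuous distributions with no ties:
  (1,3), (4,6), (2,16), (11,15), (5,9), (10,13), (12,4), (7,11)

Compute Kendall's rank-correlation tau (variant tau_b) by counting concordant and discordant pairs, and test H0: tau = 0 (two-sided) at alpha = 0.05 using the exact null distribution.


Step 1: Enumerate the 28 unordered pairs (i,j) with i<j and classify each by sign(x_j-x_i) * sign(y_j-y_i).
  (1,2):dx=+3,dy=+3->C; (1,3):dx=+1,dy=+13->C; (1,4):dx=+10,dy=+12->C; (1,5):dx=+4,dy=+6->C
  (1,6):dx=+9,dy=+10->C; (1,7):dx=+11,dy=+1->C; (1,8):dx=+6,dy=+8->C; (2,3):dx=-2,dy=+10->D
  (2,4):dx=+7,dy=+9->C; (2,5):dx=+1,dy=+3->C; (2,6):dx=+6,dy=+7->C; (2,7):dx=+8,dy=-2->D
  (2,8):dx=+3,dy=+5->C; (3,4):dx=+9,dy=-1->D; (3,5):dx=+3,dy=-7->D; (3,6):dx=+8,dy=-3->D
  (3,7):dx=+10,dy=-12->D; (3,8):dx=+5,dy=-5->D; (4,5):dx=-6,dy=-6->C; (4,6):dx=-1,dy=-2->C
  (4,7):dx=+1,dy=-11->D; (4,8):dx=-4,dy=-4->C; (5,6):dx=+5,dy=+4->C; (5,7):dx=+7,dy=-5->D
  (5,8):dx=+2,dy=+2->C; (6,7):dx=+2,dy=-9->D; (6,8):dx=-3,dy=-2->C; (7,8):dx=-5,dy=+7->D
Step 2: C = 17, D = 11, total pairs = 28.
Step 3: tau = (C - D)/(n(n-1)/2) = (17 - 11)/28 = 0.214286.
Step 4: Exact two-sided p-value (enumerate n! = 40320 permutations of y under H0): p = 0.548413.
Step 5: alpha = 0.05. fail to reject H0.

tau_b = 0.2143 (C=17, D=11), p = 0.548413, fail to reject H0.


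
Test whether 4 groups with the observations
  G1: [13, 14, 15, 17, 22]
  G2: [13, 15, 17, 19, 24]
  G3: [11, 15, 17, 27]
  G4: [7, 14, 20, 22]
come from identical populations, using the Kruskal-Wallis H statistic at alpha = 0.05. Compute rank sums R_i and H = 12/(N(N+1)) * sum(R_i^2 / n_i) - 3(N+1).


Step 1: Combine all N = 18 observations and assign midranks.
sorted (value, group, rank): (7,G4,1), (11,G3,2), (13,G1,3.5), (13,G2,3.5), (14,G1,5.5), (14,G4,5.5), (15,G1,8), (15,G2,8), (15,G3,8), (17,G1,11), (17,G2,11), (17,G3,11), (19,G2,13), (20,G4,14), (22,G1,15.5), (22,G4,15.5), (24,G2,17), (27,G3,18)
Step 2: Sum ranks within each group.
R_1 = 43.5 (n_1 = 5)
R_2 = 52.5 (n_2 = 5)
R_3 = 39 (n_3 = 4)
R_4 = 36 (n_4 = 4)
Step 3: H = 12/(N(N+1)) * sum(R_i^2/n_i) - 3(N+1)
     = 12/(18*19) * (43.5^2/5 + 52.5^2/5 + 39^2/4 + 36^2/4) - 3*19
     = 0.035088 * 1633.95 - 57
     = 0.331579.
Step 4: Ties present; correction factor C = 1 - 66/(18^3 - 18) = 0.988648. Corrected H = 0.331579 / 0.988648 = 0.335386.
Step 5: Under H0, H ~ chi^2(3); p-value = 0.953242.
Step 6: alpha = 0.05. fail to reject H0.

H = 0.3354, df = 3, p = 0.953242, fail to reject H0.


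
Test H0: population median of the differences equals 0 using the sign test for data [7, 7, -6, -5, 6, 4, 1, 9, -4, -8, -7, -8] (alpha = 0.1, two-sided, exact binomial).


Step 1: Discard zero differences. Original n = 12; n_eff = number of nonzero differences = 12.
Nonzero differences (with sign): +7, +7, -6, -5, +6, +4, +1, +9, -4, -8, -7, -8
Step 2: Count signs: positive = 6, negative = 6.
Step 3: Under H0: P(positive) = 0.5, so the number of positives S ~ Bin(12, 0.5).
Step 4: Two-sided exact p-value = sum of Bin(12,0.5) probabilities at or below the observed probability = 1.000000.
Step 5: alpha = 0.1. fail to reject H0.

n_eff = 12, pos = 6, neg = 6, p = 1.000000, fail to reject H0.


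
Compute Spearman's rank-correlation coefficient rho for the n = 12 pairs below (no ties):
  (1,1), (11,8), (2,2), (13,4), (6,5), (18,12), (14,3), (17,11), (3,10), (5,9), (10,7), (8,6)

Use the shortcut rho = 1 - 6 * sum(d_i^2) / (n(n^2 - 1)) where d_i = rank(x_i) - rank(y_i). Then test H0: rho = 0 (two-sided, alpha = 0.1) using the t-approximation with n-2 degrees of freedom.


Step 1: Rank x and y separately (midranks; no ties here).
rank(x): 1->1, 11->8, 2->2, 13->9, 6->5, 18->12, 14->10, 17->11, 3->3, 5->4, 10->7, 8->6
rank(y): 1->1, 8->8, 2->2, 4->4, 5->5, 12->12, 3->3, 11->11, 10->10, 9->9, 7->7, 6->6
Step 2: d_i = R_x(i) - R_y(i); compute d_i^2.
  (1-1)^2=0, (8-8)^2=0, (2-2)^2=0, (9-4)^2=25, (5-5)^2=0, (12-12)^2=0, (10-3)^2=49, (11-11)^2=0, (3-10)^2=49, (4-9)^2=25, (7-7)^2=0, (6-6)^2=0
sum(d^2) = 148.
Step 3: rho = 1 - 6*148 / (12*(12^2 - 1)) = 1 - 888/1716 = 0.482517.
Step 4: Under H0, t = rho * sqrt((n-2)/(1-rho^2)) = 1.7421 ~ t(10).
Step 5: Two-sided p-value from the t-distribution with 10 df = 0.112109.
Step 6: alpha = 0.1. fail to reject H0.

rho = 0.4825, p = 0.112109, fail to reject H0 at alpha = 0.1.


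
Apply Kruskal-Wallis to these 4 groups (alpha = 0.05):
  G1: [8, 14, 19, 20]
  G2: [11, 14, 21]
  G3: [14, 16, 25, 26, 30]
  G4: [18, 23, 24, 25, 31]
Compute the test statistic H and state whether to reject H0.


Step 1: Combine all N = 17 observations and assign midranks.
sorted (value, group, rank): (8,G1,1), (11,G2,2), (14,G1,4), (14,G2,4), (14,G3,4), (16,G3,6), (18,G4,7), (19,G1,8), (20,G1,9), (21,G2,10), (23,G4,11), (24,G4,12), (25,G3,13.5), (25,G4,13.5), (26,G3,15), (30,G3,16), (31,G4,17)
Step 2: Sum ranks within each group.
R_1 = 22 (n_1 = 4)
R_2 = 16 (n_2 = 3)
R_3 = 54.5 (n_3 = 5)
R_4 = 60.5 (n_4 = 5)
Step 3: H = 12/(N(N+1)) * sum(R_i^2/n_i) - 3(N+1)
     = 12/(17*18) * (22^2/4 + 16^2/3 + 54.5^2/5 + 60.5^2/5) - 3*18
     = 0.039216 * 1532.43 - 54
     = 6.095425.
Step 4: Ties present; correction factor C = 1 - 30/(17^3 - 17) = 0.993873. Corrected H = 6.095425 / 0.993873 = 6.133005.
Step 5: Under H0, H ~ chi^2(3); p-value = 0.105316.
Step 6: alpha = 0.05. fail to reject H0.

H = 6.1330, df = 3, p = 0.105316, fail to reject H0.


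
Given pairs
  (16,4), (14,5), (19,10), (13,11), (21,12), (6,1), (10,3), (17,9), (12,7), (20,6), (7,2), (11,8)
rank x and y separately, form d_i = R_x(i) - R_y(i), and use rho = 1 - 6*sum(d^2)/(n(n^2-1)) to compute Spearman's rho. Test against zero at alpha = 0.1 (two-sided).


Step 1: Rank x and y separately (midranks; no ties here).
rank(x): 16->8, 14->7, 19->10, 13->6, 21->12, 6->1, 10->3, 17->9, 12->5, 20->11, 7->2, 11->4
rank(y): 4->4, 5->5, 10->10, 11->11, 12->12, 1->1, 3->3, 9->9, 7->7, 6->6, 2->2, 8->8
Step 2: d_i = R_x(i) - R_y(i); compute d_i^2.
  (8-4)^2=16, (7-5)^2=4, (10-10)^2=0, (6-11)^2=25, (12-12)^2=0, (1-1)^2=0, (3-3)^2=0, (9-9)^2=0, (5-7)^2=4, (11-6)^2=25, (2-2)^2=0, (4-8)^2=16
sum(d^2) = 90.
Step 3: rho = 1 - 6*90 / (12*(12^2 - 1)) = 1 - 540/1716 = 0.685315.
Step 4: Under H0, t = rho * sqrt((n-2)/(1-rho^2)) = 2.9759 ~ t(10).
Step 5: Two-sided p-value from the t-distribution with 10 df = 0.013906.
Step 6: alpha = 0.1. reject H0.

rho = 0.6853, p = 0.013906, reject H0 at alpha = 0.1.


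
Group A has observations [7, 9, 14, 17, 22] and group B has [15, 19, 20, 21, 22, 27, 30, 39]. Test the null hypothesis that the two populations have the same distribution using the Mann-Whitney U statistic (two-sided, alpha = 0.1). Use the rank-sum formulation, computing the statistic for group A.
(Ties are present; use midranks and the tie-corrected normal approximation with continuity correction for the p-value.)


Step 1: Combine and sort all 13 observations; assign midranks.
sorted (value, group): (7,X), (9,X), (14,X), (15,Y), (17,X), (19,Y), (20,Y), (21,Y), (22,X), (22,Y), (27,Y), (30,Y), (39,Y)
ranks: 7->1, 9->2, 14->3, 15->4, 17->5, 19->6, 20->7, 21->8, 22->9.5, 22->9.5, 27->11, 30->12, 39->13
Step 2: Rank sum for X: R1 = 1 + 2 + 3 + 5 + 9.5 = 20.5.
Step 3: U_X = R1 - n1(n1+1)/2 = 20.5 - 5*6/2 = 20.5 - 15 = 5.5.
       U_Y = n1*n2 - U_X = 40 - 5.5 = 34.5.
Step 4: Ties are present, so use the tie-corrected normal approximation (with continuity correction) for the p-value.
Step 5: p-value = 0.040149; compare to alpha = 0.1. reject H0.

U_X = 5.5, p = 0.040149, reject H0 at alpha = 0.1.


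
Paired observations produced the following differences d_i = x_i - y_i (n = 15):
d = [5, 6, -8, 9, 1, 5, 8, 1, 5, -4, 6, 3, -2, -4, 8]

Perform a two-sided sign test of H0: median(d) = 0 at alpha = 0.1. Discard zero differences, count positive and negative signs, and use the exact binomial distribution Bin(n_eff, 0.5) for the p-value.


Step 1: Discard zero differences. Original n = 15; n_eff = number of nonzero differences = 15.
Nonzero differences (with sign): +5, +6, -8, +9, +1, +5, +8, +1, +5, -4, +6, +3, -2, -4, +8
Step 2: Count signs: positive = 11, negative = 4.
Step 3: Under H0: P(positive) = 0.5, so the number of positives S ~ Bin(15, 0.5).
Step 4: Two-sided exact p-value = sum of Bin(15,0.5) probabilities at or below the observed probability = 0.118469.
Step 5: alpha = 0.1. fail to reject H0.

n_eff = 15, pos = 11, neg = 4, p = 0.118469, fail to reject H0.


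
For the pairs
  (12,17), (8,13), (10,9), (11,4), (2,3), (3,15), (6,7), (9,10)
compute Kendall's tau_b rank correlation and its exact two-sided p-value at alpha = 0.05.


Step 1: Enumerate the 28 unordered pairs (i,j) with i<j and classify each by sign(x_j-x_i) * sign(y_j-y_i).
  (1,2):dx=-4,dy=-4->C; (1,3):dx=-2,dy=-8->C; (1,4):dx=-1,dy=-13->C; (1,5):dx=-10,dy=-14->C
  (1,6):dx=-9,dy=-2->C; (1,7):dx=-6,dy=-10->C; (1,8):dx=-3,dy=-7->C; (2,3):dx=+2,dy=-4->D
  (2,4):dx=+3,dy=-9->D; (2,5):dx=-6,dy=-10->C; (2,6):dx=-5,dy=+2->D; (2,7):dx=-2,dy=-6->C
  (2,8):dx=+1,dy=-3->D; (3,4):dx=+1,dy=-5->D; (3,5):dx=-8,dy=-6->C; (3,6):dx=-7,dy=+6->D
  (3,7):dx=-4,dy=-2->C; (3,8):dx=-1,dy=+1->D; (4,5):dx=-9,dy=-1->C; (4,6):dx=-8,dy=+11->D
  (4,7):dx=-5,dy=+3->D; (4,8):dx=-2,dy=+6->D; (5,6):dx=+1,dy=+12->C; (5,7):dx=+4,dy=+4->C
  (5,8):dx=+7,dy=+7->C; (6,7):dx=+3,dy=-8->D; (6,8):dx=+6,dy=-5->D; (7,8):dx=+3,dy=+3->C
Step 2: C = 16, D = 12, total pairs = 28.
Step 3: tau = (C - D)/(n(n-1)/2) = (16 - 12)/28 = 0.142857.
Step 4: Exact two-sided p-value (enumerate n! = 40320 permutations of y under H0): p = 0.719544.
Step 5: alpha = 0.05. fail to reject H0.

tau_b = 0.1429 (C=16, D=12), p = 0.719544, fail to reject H0.


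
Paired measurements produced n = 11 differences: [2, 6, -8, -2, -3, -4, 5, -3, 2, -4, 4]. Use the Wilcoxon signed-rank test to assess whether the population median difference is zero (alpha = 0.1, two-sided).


Step 1: Drop any zero differences (none here) and take |d_i|.
|d| = [2, 6, 8, 2, 3, 4, 5, 3, 2, 4, 4]
Step 2: Midrank |d_i| (ties get averaged ranks).
ranks: |2|->2, |6|->10, |8|->11, |2|->2, |3|->4.5, |4|->7, |5|->9, |3|->4.5, |2|->2, |4|->7, |4|->7
Step 3: Attach original signs; sum ranks with positive sign and with negative sign.
W+ = 2 + 10 + 9 + 2 + 7 = 30
W- = 11 + 2 + 4.5 + 7 + 4.5 + 7 = 36
(Check: W+ + W- = 66 should equal n(n+1)/2 = 66.)
Step 4: Test statistic W = min(W+, W-) = 30.
Step 5: Ties in |d|, so use the tie-corrected normal approximation.
        E[W] = n(n+1)/4 = 11*12/4 = 33.
        Tie groups: |d|=2 (t=3), |d|=3 (t=2), |d|=4 (t=3); sum(t^3 - t) = 54.
        Var[W] = n(n+1)(2n+1)/24 - sum(t^3-t)/48 = 3036/24 - 54/48 = 125.375.
        z = (W - E[W]) / sqrt(Var[W]) = (30 - 33) / 11.1971 = -0.2679.
        Two-sided p = 2*Phi(z) = 0.788756.
Step 6: alpha = 0.1. fail to reject H0.

W+ = 30, W- = 36, W = min = 30, p = 0.788756, fail to reject H0.


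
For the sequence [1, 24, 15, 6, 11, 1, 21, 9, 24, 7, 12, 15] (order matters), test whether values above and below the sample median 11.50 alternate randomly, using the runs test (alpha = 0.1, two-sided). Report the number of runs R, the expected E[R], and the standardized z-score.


Step 1: Compute median = 11.50; label A = above, B = below.
Labels in order: BAABBBABABAA  (n_A = 6, n_B = 6)
Step 2: Count runs R = 8.
Step 3: Under H0 (random ordering), E[R] = 2*n_A*n_B/(n_A+n_B) + 1 = 2*6*6/12 + 1 = 7.0000.
        Var[R] = 2*n_A*n_B*(2*n_A*n_B - n_A - n_B) / ((n_A+n_B)^2 * (n_A+n_B-1)) = 4320/1584 = 2.7273.
        SD[R] = 1.6514.
Step 4: Continuity-corrected z = (R - 0.5 - E[R]) / SD[R] = (8 - 0.5 - 7.0000) / 1.6514 = 0.3028.
Step 5: Two-sided p-value via normal approximation = 2*(1 - Phi(|z|)) = 0.762069.
Step 6: alpha = 0.1. fail to reject H0.

R = 8, z = 0.3028, p = 0.762069, fail to reject H0.


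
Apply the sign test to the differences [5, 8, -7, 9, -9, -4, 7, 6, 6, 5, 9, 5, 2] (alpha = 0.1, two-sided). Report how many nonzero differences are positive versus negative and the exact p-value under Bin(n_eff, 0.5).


Step 1: Discard zero differences. Original n = 13; n_eff = number of nonzero differences = 13.
Nonzero differences (with sign): +5, +8, -7, +9, -9, -4, +7, +6, +6, +5, +9, +5, +2
Step 2: Count signs: positive = 10, negative = 3.
Step 3: Under H0: P(positive) = 0.5, so the number of positives S ~ Bin(13, 0.5).
Step 4: Two-sided exact p-value = sum of Bin(13,0.5) probabilities at or below the observed probability = 0.092285.
Step 5: alpha = 0.1. reject H0.

n_eff = 13, pos = 10, neg = 3, p = 0.092285, reject H0.


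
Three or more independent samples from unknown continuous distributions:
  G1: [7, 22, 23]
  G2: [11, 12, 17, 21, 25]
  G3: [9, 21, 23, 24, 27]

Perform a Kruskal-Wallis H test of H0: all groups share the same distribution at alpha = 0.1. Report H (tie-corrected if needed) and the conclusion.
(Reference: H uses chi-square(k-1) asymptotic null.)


Step 1: Combine all N = 13 observations and assign midranks.
sorted (value, group, rank): (7,G1,1), (9,G3,2), (11,G2,3), (12,G2,4), (17,G2,5), (21,G2,6.5), (21,G3,6.5), (22,G1,8), (23,G1,9.5), (23,G3,9.5), (24,G3,11), (25,G2,12), (27,G3,13)
Step 2: Sum ranks within each group.
R_1 = 18.5 (n_1 = 3)
R_2 = 30.5 (n_2 = 5)
R_3 = 42 (n_3 = 5)
Step 3: H = 12/(N(N+1)) * sum(R_i^2/n_i) - 3(N+1)
     = 12/(13*14) * (18.5^2/3 + 30.5^2/5 + 42^2/5) - 3*14
     = 0.065934 * 652.933 - 42
     = 1.050549.
Step 4: Ties present; correction factor C = 1 - 12/(13^3 - 13) = 0.994505. Corrected H = 1.050549 / 0.994505 = 1.056354.
Step 5: Under H0, H ~ chi^2(2); p-value = 0.589679.
Step 6: alpha = 0.1. fail to reject H0.

H = 1.0564, df = 2, p = 0.589679, fail to reject H0.


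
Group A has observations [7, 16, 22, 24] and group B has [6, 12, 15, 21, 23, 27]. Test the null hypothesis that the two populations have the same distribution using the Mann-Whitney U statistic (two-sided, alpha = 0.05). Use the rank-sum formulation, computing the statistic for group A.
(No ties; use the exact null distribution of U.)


Step 1: Combine and sort all 10 observations; assign midranks.
sorted (value, group): (6,Y), (7,X), (12,Y), (15,Y), (16,X), (21,Y), (22,X), (23,Y), (24,X), (27,Y)
ranks: 6->1, 7->2, 12->3, 15->4, 16->5, 21->6, 22->7, 23->8, 24->9, 27->10
Step 2: Rank sum for X: R1 = 2 + 5 + 7 + 9 = 23.
Step 3: U_X = R1 - n1(n1+1)/2 = 23 - 4*5/2 = 23 - 10 = 13.
       U_Y = n1*n2 - U_X = 24 - 13 = 11.
Step 4: No ties, so the exact null distribution of U (based on enumerating the C(10,4) = 210 equally likely rank assignments) gives the two-sided p-value.
Step 5: p-value = 0.914286; compare to alpha = 0.05. fail to reject H0.

U_X = 13, p = 0.914286, fail to reject H0 at alpha = 0.05.


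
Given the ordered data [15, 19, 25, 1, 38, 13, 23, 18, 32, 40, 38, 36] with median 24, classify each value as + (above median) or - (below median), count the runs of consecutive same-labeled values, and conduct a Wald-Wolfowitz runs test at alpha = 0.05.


Step 1: Compute median = 24; label A = above, B = below.
Labels in order: BBABABBBAAAA  (n_A = 6, n_B = 6)
Step 2: Count runs R = 6.
Step 3: Under H0 (random ordering), E[R] = 2*n_A*n_B/(n_A+n_B) + 1 = 2*6*6/12 + 1 = 7.0000.
        Var[R] = 2*n_A*n_B*(2*n_A*n_B - n_A - n_B) / ((n_A+n_B)^2 * (n_A+n_B-1)) = 4320/1584 = 2.7273.
        SD[R] = 1.6514.
Step 4: Continuity-corrected z = (R + 0.5 - E[R]) / SD[R] = (6 + 0.5 - 7.0000) / 1.6514 = -0.3028.
Step 5: Two-sided p-value via normal approximation = 2*(1 - Phi(|z|)) = 0.762069.
Step 6: alpha = 0.05. fail to reject H0.

R = 6, z = -0.3028, p = 0.762069, fail to reject H0.


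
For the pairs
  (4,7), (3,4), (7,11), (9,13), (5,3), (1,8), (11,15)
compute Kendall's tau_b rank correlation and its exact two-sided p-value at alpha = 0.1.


Step 1: Enumerate the 21 unordered pairs (i,j) with i<j and classify each by sign(x_j-x_i) * sign(y_j-y_i).
  (1,2):dx=-1,dy=-3->C; (1,3):dx=+3,dy=+4->C; (1,4):dx=+5,dy=+6->C; (1,5):dx=+1,dy=-4->D
  (1,6):dx=-3,dy=+1->D; (1,7):dx=+7,dy=+8->C; (2,3):dx=+4,dy=+7->C; (2,4):dx=+6,dy=+9->C
  (2,5):dx=+2,dy=-1->D; (2,6):dx=-2,dy=+4->D; (2,7):dx=+8,dy=+11->C; (3,4):dx=+2,dy=+2->C
  (3,5):dx=-2,dy=-8->C; (3,6):dx=-6,dy=-3->C; (3,7):dx=+4,dy=+4->C; (4,5):dx=-4,dy=-10->C
  (4,6):dx=-8,dy=-5->C; (4,7):dx=+2,dy=+2->C; (5,6):dx=-4,dy=+5->D; (5,7):dx=+6,dy=+12->C
  (6,7):dx=+10,dy=+7->C
Step 2: C = 16, D = 5, total pairs = 21.
Step 3: tau = (C - D)/(n(n-1)/2) = (16 - 5)/21 = 0.523810.
Step 4: Exact two-sided p-value (enumerate n! = 5040 permutations of y under H0): p = 0.136111.
Step 5: alpha = 0.1. fail to reject H0.

tau_b = 0.5238 (C=16, D=5), p = 0.136111, fail to reject H0.


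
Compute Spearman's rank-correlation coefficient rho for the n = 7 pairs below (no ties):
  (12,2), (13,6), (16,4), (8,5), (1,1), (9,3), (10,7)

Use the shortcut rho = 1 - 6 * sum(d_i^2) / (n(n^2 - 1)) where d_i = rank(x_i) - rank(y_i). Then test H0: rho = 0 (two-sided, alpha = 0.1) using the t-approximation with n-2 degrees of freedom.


Step 1: Rank x and y separately (midranks; no ties here).
rank(x): 12->5, 13->6, 16->7, 8->2, 1->1, 9->3, 10->4
rank(y): 2->2, 6->6, 4->4, 5->5, 1->1, 3->3, 7->7
Step 2: d_i = R_x(i) - R_y(i); compute d_i^2.
  (5-2)^2=9, (6-6)^2=0, (7-4)^2=9, (2-5)^2=9, (1-1)^2=0, (3-3)^2=0, (4-7)^2=9
sum(d^2) = 36.
Step 3: rho = 1 - 6*36 / (7*(7^2 - 1)) = 1 - 216/336 = 0.357143.
Step 4: Under H0, t = rho * sqrt((n-2)/(1-rho^2)) = 0.8550 ~ t(5).
Step 5: Two-sided p-value from the t-distribution with 5 df = 0.431611.
Step 6: alpha = 0.1. fail to reject H0.

rho = 0.3571, p = 0.431611, fail to reject H0 at alpha = 0.1.


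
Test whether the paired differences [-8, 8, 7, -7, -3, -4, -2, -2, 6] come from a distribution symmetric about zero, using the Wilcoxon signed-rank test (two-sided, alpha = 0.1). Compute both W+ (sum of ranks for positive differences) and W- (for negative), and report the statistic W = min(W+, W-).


Step 1: Drop any zero differences (none here) and take |d_i|.
|d| = [8, 8, 7, 7, 3, 4, 2, 2, 6]
Step 2: Midrank |d_i| (ties get averaged ranks).
ranks: |8|->8.5, |8|->8.5, |7|->6.5, |7|->6.5, |3|->3, |4|->4, |2|->1.5, |2|->1.5, |6|->5
Step 3: Attach original signs; sum ranks with positive sign and with negative sign.
W+ = 8.5 + 6.5 + 5 = 20
W- = 8.5 + 6.5 + 3 + 4 + 1.5 + 1.5 = 25
(Check: W+ + W- = 45 should equal n(n+1)/2 = 45.)
Step 4: Test statistic W = min(W+, W-) = 20.
Step 5: Ties in |d|, so use the tie-corrected normal approximation.
        E[W] = n(n+1)/4 = 9*10/4 = 22.5.
        Tie groups: |d|=2 (t=2), |d|=7 (t=2), |d|=8 (t=2); sum(t^3 - t) = 18.
        Var[W] = n(n+1)(2n+1)/24 - sum(t^3-t)/48 = 1710/24 - 18/48 = 70.875.
        z = (W - E[W]) / sqrt(Var[W]) = (20 - 22.5) / 8.4187 = -0.2970.
        Two-sided p = 2*Phi(z) = 0.766499.
Step 6: alpha = 0.1. fail to reject H0.

W+ = 20, W- = 25, W = min = 20, p = 0.766499, fail to reject H0.


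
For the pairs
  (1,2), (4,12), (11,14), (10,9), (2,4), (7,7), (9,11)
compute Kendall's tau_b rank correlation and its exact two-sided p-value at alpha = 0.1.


Step 1: Enumerate the 21 unordered pairs (i,j) with i<j and classify each by sign(x_j-x_i) * sign(y_j-y_i).
  (1,2):dx=+3,dy=+10->C; (1,3):dx=+10,dy=+12->C; (1,4):dx=+9,dy=+7->C; (1,5):dx=+1,dy=+2->C
  (1,6):dx=+6,dy=+5->C; (1,7):dx=+8,dy=+9->C; (2,3):dx=+7,dy=+2->C; (2,4):dx=+6,dy=-3->D
  (2,5):dx=-2,dy=-8->C; (2,6):dx=+3,dy=-5->D; (2,7):dx=+5,dy=-1->D; (3,4):dx=-1,dy=-5->C
  (3,5):dx=-9,dy=-10->C; (3,6):dx=-4,dy=-7->C; (3,7):dx=-2,dy=-3->C; (4,5):dx=-8,dy=-5->C
  (4,6):dx=-3,dy=-2->C; (4,7):dx=-1,dy=+2->D; (5,6):dx=+5,dy=+3->C; (5,7):dx=+7,dy=+7->C
  (6,7):dx=+2,dy=+4->C
Step 2: C = 17, D = 4, total pairs = 21.
Step 3: tau = (C - D)/(n(n-1)/2) = (17 - 4)/21 = 0.619048.
Step 4: Exact two-sided p-value (enumerate n! = 5040 permutations of y under H0): p = 0.069048.
Step 5: alpha = 0.1. reject H0.

tau_b = 0.6190 (C=17, D=4), p = 0.069048, reject H0.


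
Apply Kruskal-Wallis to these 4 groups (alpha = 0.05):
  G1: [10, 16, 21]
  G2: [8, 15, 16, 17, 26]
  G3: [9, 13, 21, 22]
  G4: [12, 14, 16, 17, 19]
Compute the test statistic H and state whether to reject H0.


Step 1: Combine all N = 17 observations and assign midranks.
sorted (value, group, rank): (8,G2,1), (9,G3,2), (10,G1,3), (12,G4,4), (13,G3,5), (14,G4,6), (15,G2,7), (16,G1,9), (16,G2,9), (16,G4,9), (17,G2,11.5), (17,G4,11.5), (19,G4,13), (21,G1,14.5), (21,G3,14.5), (22,G3,16), (26,G2,17)
Step 2: Sum ranks within each group.
R_1 = 26.5 (n_1 = 3)
R_2 = 45.5 (n_2 = 5)
R_3 = 37.5 (n_3 = 4)
R_4 = 43.5 (n_4 = 5)
Step 3: H = 12/(N(N+1)) * sum(R_i^2/n_i) - 3(N+1)
     = 12/(17*18) * (26.5^2/3 + 45.5^2/5 + 37.5^2/4 + 43.5^2/5) - 3*18
     = 0.039216 * 1378.15 - 54
     = 0.044935.
Step 4: Ties present; correction factor C = 1 - 36/(17^3 - 17) = 0.992647. Corrected H = 0.044935 / 0.992647 = 0.045267.
Step 5: Under H0, H ~ chi^2(3); p-value = 0.997473.
Step 6: alpha = 0.05. fail to reject H0.

H = 0.0453, df = 3, p = 0.997473, fail to reject H0.


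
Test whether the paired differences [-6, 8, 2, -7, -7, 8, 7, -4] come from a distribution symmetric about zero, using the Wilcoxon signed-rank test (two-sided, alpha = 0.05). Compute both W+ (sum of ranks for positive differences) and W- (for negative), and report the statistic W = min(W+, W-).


Step 1: Drop any zero differences (none here) and take |d_i|.
|d| = [6, 8, 2, 7, 7, 8, 7, 4]
Step 2: Midrank |d_i| (ties get averaged ranks).
ranks: |6|->3, |8|->7.5, |2|->1, |7|->5, |7|->5, |8|->7.5, |7|->5, |4|->2
Step 3: Attach original signs; sum ranks with positive sign and with negative sign.
W+ = 7.5 + 1 + 7.5 + 5 = 21
W- = 3 + 5 + 5 + 2 = 15
(Check: W+ + W- = 36 should equal n(n+1)/2 = 36.)
Step 4: Test statistic W = min(W+, W-) = 15.
Step 5: Ties in |d|, so use the tie-corrected normal approximation.
        E[W] = n(n+1)/4 = 8*9/4 = 18.
        Tie groups: |d|=7 (t=3), |d|=8 (t=2); sum(t^3 - t) = 30.
        Var[W] = n(n+1)(2n+1)/24 - sum(t^3-t)/48 = 1224/24 - 30/48 = 50.375.
        z = (W - E[W]) / sqrt(Var[W]) = (15 - 18) / 7.0975 = -0.4227.
        Two-sided p = 2*Phi(z) = 0.672527.
Step 6: alpha = 0.05. fail to reject H0.

W+ = 21, W- = 15, W = min = 15, p = 0.672527, fail to reject H0.
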